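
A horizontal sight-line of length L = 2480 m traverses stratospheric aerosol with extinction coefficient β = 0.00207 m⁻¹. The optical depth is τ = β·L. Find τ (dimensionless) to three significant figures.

5.13

τ = β·L = 0.00207 × 2480 = 5.1336.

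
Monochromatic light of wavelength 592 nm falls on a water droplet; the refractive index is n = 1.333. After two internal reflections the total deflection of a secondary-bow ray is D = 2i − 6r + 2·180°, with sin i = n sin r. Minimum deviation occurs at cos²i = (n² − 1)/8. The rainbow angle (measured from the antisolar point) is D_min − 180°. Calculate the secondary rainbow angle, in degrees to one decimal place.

cos²i = (1.77689 − 1)/8 = 0.09711; i = arccos(0.31163) = 71.843°.
sin r = sin 71.843°/1.333 = 0.71283; r = 45.466°.
D_min = 2·71.843° − 6·45.466° + 360° = 230.891°.
Rainbow angle = D_min − 180° = 50.891°.

50.9°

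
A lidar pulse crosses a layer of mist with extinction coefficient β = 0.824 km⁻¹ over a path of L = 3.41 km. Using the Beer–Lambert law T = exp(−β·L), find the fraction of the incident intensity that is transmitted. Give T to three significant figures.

0.0602

τ = β·L = 0.824 × 3.41 = 2.8098.
T = exp(−2.8098) = 0.0602.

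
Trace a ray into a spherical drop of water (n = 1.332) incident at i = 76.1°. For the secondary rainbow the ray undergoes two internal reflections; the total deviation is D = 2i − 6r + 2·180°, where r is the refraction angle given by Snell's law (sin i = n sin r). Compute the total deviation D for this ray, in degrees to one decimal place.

sin r = sin 76.1° / 1.332 = 0.9707/1.332 = 0.7288; r = 46.78°.
D = 2·76.1° − 6·46.78° + 2·180° = 152.20° − 280.70° + 360° = 231.50°.

231.5°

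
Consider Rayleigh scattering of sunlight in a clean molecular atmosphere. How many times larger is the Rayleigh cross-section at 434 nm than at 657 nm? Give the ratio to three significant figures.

Rayleigh scattering ∝ λ⁻⁴, so the ratio of coefficients is the inverse fourth power of the wavelength ratio.
σ(434)/σ(657) = (657/434)⁴ = (1.5138)⁴ = 5.252.

5.25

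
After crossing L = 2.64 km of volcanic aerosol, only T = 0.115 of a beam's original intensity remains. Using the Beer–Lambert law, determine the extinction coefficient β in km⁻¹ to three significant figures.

Beer–Lambert: T = exp(−βL) ⇒ β = −ln(T)/L = −ln(0.115)/2.64 = 2.1628/2.64 = 0.8193 km⁻¹.

0.819 km⁻¹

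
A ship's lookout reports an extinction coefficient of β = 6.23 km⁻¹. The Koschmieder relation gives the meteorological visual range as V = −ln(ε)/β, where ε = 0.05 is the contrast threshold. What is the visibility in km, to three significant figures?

V = −ln(0.05) / 6.23 = 2.996 / 6.23 = 0.4809 km.

0.481 km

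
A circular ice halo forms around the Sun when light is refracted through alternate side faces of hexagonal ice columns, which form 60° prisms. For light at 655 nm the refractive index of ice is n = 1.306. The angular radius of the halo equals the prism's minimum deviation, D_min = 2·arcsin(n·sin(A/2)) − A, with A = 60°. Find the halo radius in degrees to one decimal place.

n·sin(A/2) = 1.306 × sin 30° = 1.306 × 0.5000 = 0.6530.
D_min = 2·arcsin(0.6530) − 60° = 2 × 40.768° − 60° = 21.536°.

21.5°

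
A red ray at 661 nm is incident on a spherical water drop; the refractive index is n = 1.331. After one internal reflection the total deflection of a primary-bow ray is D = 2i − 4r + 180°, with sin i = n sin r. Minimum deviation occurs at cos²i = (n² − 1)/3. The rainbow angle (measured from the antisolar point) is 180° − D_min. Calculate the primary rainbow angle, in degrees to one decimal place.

42.4°

cos²i = (1.77156 − 1)/3 = 0.25719; i = arccos(0.50714) = 59.527°.
sin r = sin 59.527°/1.331 = 0.64753; r = 40.356°.
D_min = 2·59.527° − 4·40.356° + 180° = 137.630°.
Rainbow angle = 180° − D_min = 42.370°.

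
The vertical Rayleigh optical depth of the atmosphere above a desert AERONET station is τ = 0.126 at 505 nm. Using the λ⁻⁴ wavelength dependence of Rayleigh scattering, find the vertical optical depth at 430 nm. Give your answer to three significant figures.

0.240

τ(430 nm) = τ(505 nm) × (505/430)⁴ = 0.126 × (1.1744)⁴ = 0.126 × 1.9024 = 0.2397.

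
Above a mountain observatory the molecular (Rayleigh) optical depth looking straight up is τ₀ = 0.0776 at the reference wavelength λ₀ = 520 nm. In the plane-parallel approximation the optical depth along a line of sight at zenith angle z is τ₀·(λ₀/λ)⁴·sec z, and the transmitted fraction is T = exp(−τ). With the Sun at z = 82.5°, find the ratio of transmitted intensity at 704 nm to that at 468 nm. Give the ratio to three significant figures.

2.07

Airmass: sec 82.5° = 7.6613.
τ(704 nm) = 0.0776 × (520/704)⁴ × 7.6613 = 0.0776 × 0.2977 × 7.6613 = 0.1770.
τ(468 nm) = 0.0776 × (520/468)⁴ × 7.6613 = 0.0776 × 1.5242 × 7.6613 = 0.9061.
T(704)/T(468) = exp(τ_B − τ_A) = exp(0.7292) = 2.0734.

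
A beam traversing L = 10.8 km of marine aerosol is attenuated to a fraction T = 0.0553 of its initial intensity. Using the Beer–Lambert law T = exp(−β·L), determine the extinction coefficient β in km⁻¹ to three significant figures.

0.268 km⁻¹

Beer–Lambert: T = exp(−βL) ⇒ β = −ln(T)/L = −ln(0.0553)/10.8 = 2.8950/10.8 = 0.2681 km⁻¹.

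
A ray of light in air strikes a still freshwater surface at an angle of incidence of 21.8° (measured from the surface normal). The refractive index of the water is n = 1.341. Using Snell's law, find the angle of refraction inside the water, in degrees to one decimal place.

16.1°

Snell: sin θ_r = sin θ_i / n = sin 21.8° / 1.341 = 0.3714 / 1.341 = 0.2769.
θ_r = arcsin(0.2769) = 16.08°.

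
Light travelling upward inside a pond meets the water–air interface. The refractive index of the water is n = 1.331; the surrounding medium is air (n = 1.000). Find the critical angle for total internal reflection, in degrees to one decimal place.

48.7°

sin θ_c = n_air / n = 1.000 / 1.331 = 0.7513.
θ_c = arcsin(0.7513) = 48.70°.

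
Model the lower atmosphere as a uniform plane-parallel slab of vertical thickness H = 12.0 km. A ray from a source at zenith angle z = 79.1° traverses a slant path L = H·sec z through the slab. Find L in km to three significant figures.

sec z = 1/cos 79.1° = 5.2883.
L = 12.0 × 5.2883 = 63.460 km.

63.5 km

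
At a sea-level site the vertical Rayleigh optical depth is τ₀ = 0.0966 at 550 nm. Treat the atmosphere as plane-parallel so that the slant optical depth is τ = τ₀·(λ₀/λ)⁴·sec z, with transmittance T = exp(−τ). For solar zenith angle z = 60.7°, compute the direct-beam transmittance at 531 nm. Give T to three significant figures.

0.797

sec 60.7° = 2.0434.
τ = 0.0966 × (550/531)⁴ × 2.0434 = 0.0966 × 1.1510 × 2.0434 = 0.2272.
T = exp(−0.2272) = 0.7968.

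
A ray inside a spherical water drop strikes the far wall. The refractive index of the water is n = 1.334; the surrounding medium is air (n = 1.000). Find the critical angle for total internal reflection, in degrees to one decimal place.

sin θ_c = n_air / n = 1.000 / 1.334 = 0.7496.
θ_c = arcsin(0.7496) = 48.56°.

48.6°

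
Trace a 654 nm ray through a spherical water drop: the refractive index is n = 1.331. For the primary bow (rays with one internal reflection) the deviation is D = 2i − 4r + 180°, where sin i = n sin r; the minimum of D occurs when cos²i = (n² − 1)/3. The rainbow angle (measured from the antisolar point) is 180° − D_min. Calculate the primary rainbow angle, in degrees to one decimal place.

42.4°

cos²i = (1.77156 − 1)/3 = 0.25719; i = arccos(0.50714) = 59.527°.
sin r = sin 59.527°/1.331 = 0.64753; r = 40.356°.
D_min = 2·59.527° − 4·40.356° + 180° = 137.630°.
Rainbow angle = 180° − D_min = 42.370°.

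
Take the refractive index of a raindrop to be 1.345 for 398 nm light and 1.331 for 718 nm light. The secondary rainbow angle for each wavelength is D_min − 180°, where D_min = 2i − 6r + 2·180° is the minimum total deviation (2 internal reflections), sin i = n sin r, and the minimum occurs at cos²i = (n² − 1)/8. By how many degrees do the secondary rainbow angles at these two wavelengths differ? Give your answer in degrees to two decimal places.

At 398 nm (n = 1.345): cos²i = 0.10113 → i = 71.458°, r = 44.821°, D_min = 233.987°, rainbow angle = 53.987°.
At 718 nm (n = 1.331): cos²i = 0.09645 → i = 71.907°, r = 45.575°, D_min = 230.365°, rainbow angle = 50.365°.
Angular width = |53.987° − 50.365°| = 3.622°.

3.62°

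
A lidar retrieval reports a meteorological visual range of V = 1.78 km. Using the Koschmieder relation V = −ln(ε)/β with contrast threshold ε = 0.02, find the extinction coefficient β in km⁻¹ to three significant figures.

β = −ln(0.02) / V = 3.912 / 1.78 = 2.1978 km⁻¹.

2.20 km⁻¹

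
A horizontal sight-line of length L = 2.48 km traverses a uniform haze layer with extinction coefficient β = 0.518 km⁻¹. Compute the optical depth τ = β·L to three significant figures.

1.28

τ = β·L = 0.518 × 2.48 = 1.2846.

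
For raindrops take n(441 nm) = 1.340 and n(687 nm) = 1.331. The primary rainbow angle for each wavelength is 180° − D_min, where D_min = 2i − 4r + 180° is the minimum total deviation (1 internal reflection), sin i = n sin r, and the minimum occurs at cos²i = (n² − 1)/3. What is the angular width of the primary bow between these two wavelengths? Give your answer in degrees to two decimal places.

1.30°

At 441 nm (n = 1.340): cos²i = 0.26520 → i = 59.004°, r = 39.770°, D_min = 138.929°, rainbow angle = 41.071°.
At 687 nm (n = 1.331): cos²i = 0.25719 → i = 59.527°, r = 40.356°, D_min = 137.630°, rainbow angle = 42.370°.
Angular width = |41.071° − 42.370°| = 1.299°.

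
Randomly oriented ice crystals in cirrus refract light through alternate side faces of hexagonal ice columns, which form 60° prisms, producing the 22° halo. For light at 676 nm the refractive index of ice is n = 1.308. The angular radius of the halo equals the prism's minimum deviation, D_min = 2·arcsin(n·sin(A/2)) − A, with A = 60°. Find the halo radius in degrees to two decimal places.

n·sin(A/2) = 1.308 × sin 30° = 1.308 × 0.5000 = 0.6540.
D_min = 2·arcsin(0.6540) − 60° = 2 × 40.844° − 60° = 21.688°.

21.69°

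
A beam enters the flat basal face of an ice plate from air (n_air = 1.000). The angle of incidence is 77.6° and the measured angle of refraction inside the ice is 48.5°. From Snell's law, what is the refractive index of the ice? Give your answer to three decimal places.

1.304

n = sin θ_i / sin θ_r = sin 77.6° / sin 48.5° = 0.9767 / 0.7490 = 1.3040.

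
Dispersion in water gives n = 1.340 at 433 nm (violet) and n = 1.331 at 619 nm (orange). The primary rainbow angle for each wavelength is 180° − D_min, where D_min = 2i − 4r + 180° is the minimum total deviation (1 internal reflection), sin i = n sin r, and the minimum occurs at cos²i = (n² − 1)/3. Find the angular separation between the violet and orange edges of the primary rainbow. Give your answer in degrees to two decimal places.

At 433 nm (n = 1.340): cos²i = 0.26520 → i = 59.004°, r = 39.770°, D_min = 138.929°, rainbow angle = 41.071°.
At 619 nm (n = 1.331): cos²i = 0.25719 → i = 59.527°, r = 40.356°, D_min = 137.630°, rainbow angle = 42.370°.
Angular width = |41.071° − 42.370°| = 1.299°.

1.30°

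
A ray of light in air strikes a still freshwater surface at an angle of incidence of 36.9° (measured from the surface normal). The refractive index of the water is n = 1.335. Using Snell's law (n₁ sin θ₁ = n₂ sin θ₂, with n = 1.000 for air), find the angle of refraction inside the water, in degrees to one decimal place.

Snell: sin θ_r = sin θ_i / n = sin 36.9° / 1.335 = 0.6004 / 1.335 = 0.4498.
θ_r = arcsin(0.4498) = 26.73°.

26.7°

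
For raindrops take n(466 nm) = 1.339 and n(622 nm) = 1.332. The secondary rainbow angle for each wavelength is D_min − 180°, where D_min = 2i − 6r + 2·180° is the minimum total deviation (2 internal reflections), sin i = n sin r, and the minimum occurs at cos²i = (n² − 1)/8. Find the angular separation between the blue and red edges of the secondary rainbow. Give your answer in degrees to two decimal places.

At 466 nm (n = 1.339): cos²i = 0.09912 → i = 71.650°, r = 45.141°, D_min = 232.451°, rainbow angle = 52.451°.
At 622 nm (n = 1.332): cos²i = 0.09678 → i = 71.875°, r = 45.520°, D_min = 230.628°, rainbow angle = 50.628°.
Angular width = |52.451° − 50.628°| = 1.823°.

1.82°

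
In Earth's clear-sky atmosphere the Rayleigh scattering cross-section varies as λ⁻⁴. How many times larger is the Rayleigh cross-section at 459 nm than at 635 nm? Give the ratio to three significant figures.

Rayleigh scattering ∝ λ⁻⁴, so the ratio of coefficients is the inverse fourth power of the wavelength ratio.
σ(459)/σ(635) = (635/459)⁴ = (1.3834)⁴ = 3.663.

3.66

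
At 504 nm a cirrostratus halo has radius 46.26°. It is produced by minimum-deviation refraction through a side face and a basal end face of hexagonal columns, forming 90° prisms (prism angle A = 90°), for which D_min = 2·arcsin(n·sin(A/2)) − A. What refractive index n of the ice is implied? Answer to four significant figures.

1.312

Rearranging: n = sin((D_min + A)/2) / sin(A/2).
(D_min + A)/2 = (46.26° + 90°)/2 = 68.130°.
n = sin 68.130° / sin 45° = 0.9280 / 0.7071 = 1.3124.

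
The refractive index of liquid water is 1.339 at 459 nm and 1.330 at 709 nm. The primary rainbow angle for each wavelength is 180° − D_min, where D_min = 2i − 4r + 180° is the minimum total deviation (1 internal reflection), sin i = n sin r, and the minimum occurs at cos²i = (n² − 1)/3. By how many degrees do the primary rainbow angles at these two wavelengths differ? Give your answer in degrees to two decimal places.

At 459 nm (n = 1.339): cos²i = 0.26431 → i = 59.062°, r = 39.834°, D_min = 138.786°, rainbow angle = 41.214°.
At 709 nm (n = 1.330): cos²i = 0.25630 → i = 59.585°, r = 40.422°, D_min = 137.484°, rainbow angle = 42.516°.
Angular width = |41.214° − 42.516°| = 1.303°.

1.30°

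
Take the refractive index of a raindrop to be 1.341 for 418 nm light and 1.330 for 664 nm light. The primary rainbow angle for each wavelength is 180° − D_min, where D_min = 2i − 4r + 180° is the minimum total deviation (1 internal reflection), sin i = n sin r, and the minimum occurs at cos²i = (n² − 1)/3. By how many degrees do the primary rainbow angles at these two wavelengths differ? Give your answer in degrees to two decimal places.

At 418 nm (n = 1.341): cos²i = 0.26609 → i = 58.946°, r = 39.705°, D_min = 139.071°, rainbow angle = 40.929°.
At 664 nm (n = 1.330): cos²i = 0.25630 → i = 59.585°, r = 40.422°, D_min = 137.484°, rainbow angle = 42.516°.
Angular width = |40.929° − 42.516°| = 1.588°.

1.59°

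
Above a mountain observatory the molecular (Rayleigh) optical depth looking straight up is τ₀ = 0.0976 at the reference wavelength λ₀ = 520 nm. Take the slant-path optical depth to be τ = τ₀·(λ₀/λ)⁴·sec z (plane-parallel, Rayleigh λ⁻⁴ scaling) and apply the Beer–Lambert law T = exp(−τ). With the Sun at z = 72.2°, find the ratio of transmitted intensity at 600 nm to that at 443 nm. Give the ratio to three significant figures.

1.53

Airmass: sec 72.2° = 3.2712.
τ(600 nm) = 0.0976 × (520/600)⁴ × 3.2712 = 0.0976 × 0.5642 × 3.2712 = 0.1801.
τ(443 nm) = 0.0976 × (520/443)⁴ × 3.2712 = 0.0976 × 1.8984 × 3.2712 = 0.6061.
T(600)/T(443) = exp(τ_B − τ_A) = exp(0.4260) = 1.5311.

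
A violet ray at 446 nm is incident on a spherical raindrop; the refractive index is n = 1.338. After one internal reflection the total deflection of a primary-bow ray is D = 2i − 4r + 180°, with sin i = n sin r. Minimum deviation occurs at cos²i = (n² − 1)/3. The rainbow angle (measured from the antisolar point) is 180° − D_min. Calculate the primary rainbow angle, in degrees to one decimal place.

41.4°

cos²i = (1.79024 − 1)/3 = 0.26341; i = arccos(0.51324) = 59.120°.
sin r = sin 59.120°/1.338 = 0.64144; r = 39.899°.
D_min = 2·59.120° − 4·39.899° + 180° = 138.643°.
Rainbow angle = 180° − D_min = 41.357°.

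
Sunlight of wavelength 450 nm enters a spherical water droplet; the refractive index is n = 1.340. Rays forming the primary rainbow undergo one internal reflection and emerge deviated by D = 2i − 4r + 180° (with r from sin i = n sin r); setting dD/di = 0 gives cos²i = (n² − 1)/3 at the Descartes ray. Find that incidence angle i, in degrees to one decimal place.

59.0°

cos²i = (1.340² − 1)/3 = (1.79560 − 1)/3 = 0.26520.
cos i = 0.51498, so i = 59.004°.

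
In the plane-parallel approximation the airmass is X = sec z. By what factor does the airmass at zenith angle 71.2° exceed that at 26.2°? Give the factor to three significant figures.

2.78

X(71.2°)/X(26.2°) = sec 71.2° / sec 26.2° = cos 26.2° / cos 71.2° = 0.8973/0.3223 = 2.7842.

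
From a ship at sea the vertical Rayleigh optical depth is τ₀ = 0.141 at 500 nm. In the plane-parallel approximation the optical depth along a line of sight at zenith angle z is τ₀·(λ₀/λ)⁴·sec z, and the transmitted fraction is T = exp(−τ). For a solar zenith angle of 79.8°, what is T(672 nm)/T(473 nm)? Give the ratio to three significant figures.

2.12

Airmass: sec 79.8° = 5.6470.
τ(672 nm) = 0.141 × (500/672)⁴ × 5.6470 = 0.141 × 0.3065 × 5.6470 = 0.2440.
τ(473 nm) = 0.141 × (500/473)⁴ × 5.6470 = 0.141 × 1.2486 × 5.6470 = 0.9942.
T(672)/T(473) = exp(τ_B − τ_A) = exp(0.7502) = 2.1174.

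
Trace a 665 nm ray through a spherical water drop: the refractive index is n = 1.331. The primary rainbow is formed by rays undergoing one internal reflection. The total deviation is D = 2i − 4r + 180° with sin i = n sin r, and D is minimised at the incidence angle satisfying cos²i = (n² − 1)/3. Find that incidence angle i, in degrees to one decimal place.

cos²i = (1.331² − 1)/3 = (1.77156 − 1)/3 = 0.25719.
cos i = 0.50714, so i = 59.527°.

59.5°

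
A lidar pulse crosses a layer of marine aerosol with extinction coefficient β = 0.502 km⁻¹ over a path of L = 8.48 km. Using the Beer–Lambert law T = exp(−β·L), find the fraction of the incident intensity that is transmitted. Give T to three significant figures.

τ = β·L = 0.502 × 8.48 = 4.2570.
T = exp(−4.2570) = 0.0142.

0.0142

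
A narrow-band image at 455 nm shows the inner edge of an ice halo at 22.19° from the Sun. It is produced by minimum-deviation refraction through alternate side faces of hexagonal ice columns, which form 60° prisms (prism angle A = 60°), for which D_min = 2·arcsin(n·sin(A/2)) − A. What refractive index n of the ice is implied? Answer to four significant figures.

Rearranging: n = sin((D_min + A)/2) / sin(A/2).
(D_min + A)/2 = (22.19° + 60°)/2 = 41.095°.
n = sin 41.095° / sin 30° = 0.6573 / 0.5000 = 1.3146.

1.315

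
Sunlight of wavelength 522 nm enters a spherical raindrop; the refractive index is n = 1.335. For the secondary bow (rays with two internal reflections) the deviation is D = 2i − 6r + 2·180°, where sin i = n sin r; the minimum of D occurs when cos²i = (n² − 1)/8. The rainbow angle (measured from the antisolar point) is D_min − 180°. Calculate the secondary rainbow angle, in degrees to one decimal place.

51.4°

cos²i = (1.78222 − 1)/8 = 0.09778; i = arccos(0.31269) = 71.778°.
sin r = sin 71.778°/1.335 = 0.71150; r = 45.357°.
D_min = 2·71.778° − 6·45.357° + 360° = 231.414°.
Rainbow angle = D_min − 180° = 51.414°.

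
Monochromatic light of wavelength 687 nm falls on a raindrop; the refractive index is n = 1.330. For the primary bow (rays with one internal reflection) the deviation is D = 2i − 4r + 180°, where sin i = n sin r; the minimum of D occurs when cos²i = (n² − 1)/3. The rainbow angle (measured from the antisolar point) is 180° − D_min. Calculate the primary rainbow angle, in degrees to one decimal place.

42.5°

cos²i = (1.76890 − 1)/3 = 0.25630; i = arccos(0.50626) = 59.585°.
sin r = sin 59.585°/1.330 = 0.64841; r = 40.422°.
D_min = 2·59.585° − 4·40.422° + 180° = 137.484°.
Rainbow angle = 180° − D_min = 42.516°.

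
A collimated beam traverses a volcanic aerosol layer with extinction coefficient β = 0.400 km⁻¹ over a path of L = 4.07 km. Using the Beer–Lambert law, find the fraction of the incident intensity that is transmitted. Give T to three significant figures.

0.196

τ = β·L = 0.400 × 4.07 = 1.6280.
T = exp(−1.6280) = 0.1963.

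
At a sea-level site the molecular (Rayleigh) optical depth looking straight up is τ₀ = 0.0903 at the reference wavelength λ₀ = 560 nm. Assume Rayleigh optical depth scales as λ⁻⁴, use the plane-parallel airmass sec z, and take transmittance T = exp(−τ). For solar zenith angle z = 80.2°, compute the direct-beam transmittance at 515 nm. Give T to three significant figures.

0.476

sec 80.2° = 5.8751.
τ = 0.0903 × (560/515)⁴ × 5.8751 = 0.0903 × 1.3981 × 5.8751 = 0.7417.
T = exp(−0.7417) = 0.4763.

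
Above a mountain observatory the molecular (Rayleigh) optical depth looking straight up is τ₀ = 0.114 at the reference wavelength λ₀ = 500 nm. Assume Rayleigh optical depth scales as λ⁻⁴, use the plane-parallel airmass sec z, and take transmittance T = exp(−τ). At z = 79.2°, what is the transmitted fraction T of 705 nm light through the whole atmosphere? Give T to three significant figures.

0.857

sec 79.2° = 5.3367.
τ = 0.114 × (500/705)⁴ × 5.3367 = 0.114 × 0.2530 × 5.3367 = 0.1539.
T = exp(−0.1539) = 0.8573.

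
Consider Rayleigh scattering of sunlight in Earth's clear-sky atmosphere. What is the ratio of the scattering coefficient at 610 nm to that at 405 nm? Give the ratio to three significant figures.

Rayleigh scattering ∝ λ⁻⁴, so the ratio of coefficients is the inverse fourth power of the wavelength ratio.
σ(610)/σ(405) = (405/610)⁴ = (0.6639)⁴ = 0.1943.

0.194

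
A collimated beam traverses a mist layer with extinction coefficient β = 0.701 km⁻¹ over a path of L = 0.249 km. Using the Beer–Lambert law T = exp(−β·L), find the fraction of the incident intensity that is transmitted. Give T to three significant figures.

0.840

τ = β·L = 0.701 × 0.249 = 0.1745.
T = exp(−0.1745) = 0.8398.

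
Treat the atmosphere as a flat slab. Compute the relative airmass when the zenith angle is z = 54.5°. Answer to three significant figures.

1.72

X = sec z = 1/cos 54.5° = 1/0.5807 = 1.7221.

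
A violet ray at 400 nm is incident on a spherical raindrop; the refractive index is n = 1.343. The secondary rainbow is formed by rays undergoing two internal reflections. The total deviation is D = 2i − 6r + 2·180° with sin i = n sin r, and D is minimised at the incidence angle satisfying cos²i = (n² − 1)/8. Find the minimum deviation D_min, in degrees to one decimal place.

233.5°

cos²i = (1.80365 − 1)/8 = 0.10046; i = arccos(0.31695) = 71.522°.
sin r = sin 71.522°/1.343 = 0.70621; r = 44.928°.
D_min = 2·71.522° − 6·44.928° + 360° = 233.478°.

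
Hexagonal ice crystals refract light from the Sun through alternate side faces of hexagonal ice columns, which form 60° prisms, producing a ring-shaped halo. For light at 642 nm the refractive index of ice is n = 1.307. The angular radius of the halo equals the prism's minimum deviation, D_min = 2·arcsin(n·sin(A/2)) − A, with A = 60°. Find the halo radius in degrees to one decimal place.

n·sin(A/2) = 1.307 × sin 30° = 1.307 × 0.5000 = 0.6535.
D_min = 2·arcsin(0.6535) − 60° = 2 × 40.806° − 60° = 21.612°.

21.6°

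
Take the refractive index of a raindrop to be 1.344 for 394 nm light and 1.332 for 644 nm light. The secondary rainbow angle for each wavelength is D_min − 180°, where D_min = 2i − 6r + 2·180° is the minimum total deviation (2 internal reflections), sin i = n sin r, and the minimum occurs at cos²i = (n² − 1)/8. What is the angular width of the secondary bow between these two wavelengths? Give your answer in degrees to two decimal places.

At 394 nm (n = 1.344): cos²i = 0.10079 → i = 71.490°, r = 44.874°, D_min = 233.733°, rainbow angle = 53.733°.
At 644 nm (n = 1.332): cos²i = 0.09678 → i = 71.875°, r = 45.520°, D_min = 230.628°, rainbow angle = 50.628°.
Angular width = |53.733° − 50.628°| = 3.104°.

3.10°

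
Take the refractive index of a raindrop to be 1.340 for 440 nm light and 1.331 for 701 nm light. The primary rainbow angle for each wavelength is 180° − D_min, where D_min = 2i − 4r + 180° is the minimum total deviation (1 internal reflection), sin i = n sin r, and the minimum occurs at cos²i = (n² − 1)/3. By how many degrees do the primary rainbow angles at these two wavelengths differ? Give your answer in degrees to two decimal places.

At 440 nm (n = 1.340): cos²i = 0.26520 → i = 59.004°, r = 39.770°, D_min = 138.929°, rainbow angle = 41.071°.
At 701 nm (n = 1.331): cos²i = 0.25719 → i = 59.527°, r = 40.356°, D_min = 137.630°, rainbow angle = 42.370°.
Angular width = |41.071° − 42.370°| = 1.299°.

1.30°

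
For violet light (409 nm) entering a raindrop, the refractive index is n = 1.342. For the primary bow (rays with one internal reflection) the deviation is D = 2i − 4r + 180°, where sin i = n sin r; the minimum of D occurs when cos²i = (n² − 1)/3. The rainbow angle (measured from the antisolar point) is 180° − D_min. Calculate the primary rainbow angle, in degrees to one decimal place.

cos²i = (1.80096 − 1)/3 = 0.26699; i = arccos(0.51671) = 58.888°.
sin r = sin 58.888°/1.342 = 0.63797; r = 39.641°.
D_min = 2·58.888° − 4·39.641° + 180° = 139.213°.
Rainbow angle = 180° − D_min = 40.787°.

40.8°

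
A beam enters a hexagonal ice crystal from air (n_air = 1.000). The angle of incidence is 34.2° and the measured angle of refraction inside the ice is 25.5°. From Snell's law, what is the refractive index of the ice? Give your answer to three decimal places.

n = sin θ_i / sin θ_r = sin 34.2° / sin 25.5° = 0.5621 / 0.4305 = 1.3056.

1.306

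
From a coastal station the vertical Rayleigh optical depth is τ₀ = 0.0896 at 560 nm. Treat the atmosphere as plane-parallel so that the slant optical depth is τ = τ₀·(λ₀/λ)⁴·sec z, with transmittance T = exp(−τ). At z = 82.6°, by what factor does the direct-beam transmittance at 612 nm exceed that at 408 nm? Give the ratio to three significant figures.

7.25

Airmass: sec 82.6° = 7.7642.
τ(612 nm) = 0.0896 × (560/612)⁴ × 7.7642 = 0.0896 × 0.7010 × 7.7642 = 0.4877.
τ(408 nm) = 0.0896 × (560/408)⁴ × 7.7642 = 0.0896 × 3.5490 × 7.7642 = 2.4690.
T(612)/T(408) = exp(τ_B − τ_A) = exp(1.9813) = 7.2521.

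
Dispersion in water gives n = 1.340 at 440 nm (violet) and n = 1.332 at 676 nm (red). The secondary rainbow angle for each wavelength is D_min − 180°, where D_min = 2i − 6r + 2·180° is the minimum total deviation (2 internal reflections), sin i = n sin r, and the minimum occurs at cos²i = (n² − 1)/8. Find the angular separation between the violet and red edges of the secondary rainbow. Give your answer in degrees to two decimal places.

2.08°

At 440 nm (n = 1.340): cos²i = 0.09945 → i = 71.618°, r = 45.088°, D_min = 232.709°, rainbow angle = 52.709°.
At 676 nm (n = 1.332): cos²i = 0.09678 → i = 71.875°, r = 45.520°, D_min = 230.628°, rainbow angle = 50.628°.
Angular width = |52.709° − 50.628°| = 2.080°.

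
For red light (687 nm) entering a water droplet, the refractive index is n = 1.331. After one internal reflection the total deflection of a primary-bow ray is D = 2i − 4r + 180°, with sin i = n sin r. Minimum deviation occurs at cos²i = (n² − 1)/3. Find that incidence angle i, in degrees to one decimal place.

59.5°

cos²i = (1.331² − 1)/3 = (1.77156 − 1)/3 = 0.25719.
cos i = 0.50714, so i = 59.527°.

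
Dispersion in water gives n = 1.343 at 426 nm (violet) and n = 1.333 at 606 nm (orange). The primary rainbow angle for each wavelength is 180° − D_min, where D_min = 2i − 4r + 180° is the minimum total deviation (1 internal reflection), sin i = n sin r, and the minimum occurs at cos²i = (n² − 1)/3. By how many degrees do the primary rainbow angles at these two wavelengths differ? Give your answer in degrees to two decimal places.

1.43°

At 426 nm (n = 1.343): cos²i = 0.26788 → i = 58.830°, r = 39.577°, D_min = 139.354°, rainbow angle = 40.646°.
At 606 nm (n = 1.333): cos²i = 0.25896 → i = 59.410°, r = 40.225°, D_min = 137.922°, rainbow angle = 42.078°.
Angular width = |40.646° − 42.078°| = 1.432°.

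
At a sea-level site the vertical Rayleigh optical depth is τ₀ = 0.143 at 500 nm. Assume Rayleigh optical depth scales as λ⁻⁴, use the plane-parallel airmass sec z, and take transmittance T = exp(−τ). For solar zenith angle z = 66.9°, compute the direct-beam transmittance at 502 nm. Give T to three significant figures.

0.699

sec 66.9° = 2.5488.
τ = 0.143 × (500/502)⁴ × 2.5488 = 0.143 × 0.9842 × 2.5488 = 0.3587.
T = exp(−0.3587) = 0.6986.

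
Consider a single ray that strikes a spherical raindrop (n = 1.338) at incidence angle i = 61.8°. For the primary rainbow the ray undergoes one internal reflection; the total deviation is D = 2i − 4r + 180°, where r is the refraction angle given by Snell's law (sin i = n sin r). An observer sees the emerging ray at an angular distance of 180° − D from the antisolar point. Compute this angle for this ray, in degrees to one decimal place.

41.2°

sin r = sin 61.8° / 1.338 = 0.8813/1.338 = 0.6587; r = 41.20°.
D = 2·61.8° − 4·41.20° + 180° = 123.60° − 164.79° + 180° = 138.81°.
Angle from antisolar point = 180° − D = 41.19°.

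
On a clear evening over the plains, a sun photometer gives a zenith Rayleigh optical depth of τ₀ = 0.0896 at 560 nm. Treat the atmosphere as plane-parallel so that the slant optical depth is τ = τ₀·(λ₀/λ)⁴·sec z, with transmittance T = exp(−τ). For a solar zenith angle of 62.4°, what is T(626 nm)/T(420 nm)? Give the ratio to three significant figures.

1.63

Airmass: sec 62.4° = 2.1584.
τ(626 nm) = 0.0896 × (560/626)⁴ × 2.1584 = 0.0896 × 0.6404 × 2.1584 = 0.1239.
τ(420 nm) = 0.0896 × (560/420)⁴ × 2.1584 = 0.0896 × 3.1605 × 2.1584 = 0.6112.
T(626)/T(420) = exp(τ_B − τ_A) = exp(0.4874) = 1.6280.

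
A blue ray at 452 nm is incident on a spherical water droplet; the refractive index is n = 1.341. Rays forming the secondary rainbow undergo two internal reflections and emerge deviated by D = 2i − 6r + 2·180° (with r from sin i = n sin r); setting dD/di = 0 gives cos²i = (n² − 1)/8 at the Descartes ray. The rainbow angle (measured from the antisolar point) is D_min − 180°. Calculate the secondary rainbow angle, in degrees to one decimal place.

cos²i = (1.79828 − 1)/8 = 0.09979; i = arccos(0.31589) = 71.586°.
sin r = sin 71.586°/1.341 = 0.70753; r = 45.034°.
D_min = 2·71.586° − 6·45.034° + 360° = 232.966°.
Rainbow angle = D_min − 180° = 52.966°.

53.0°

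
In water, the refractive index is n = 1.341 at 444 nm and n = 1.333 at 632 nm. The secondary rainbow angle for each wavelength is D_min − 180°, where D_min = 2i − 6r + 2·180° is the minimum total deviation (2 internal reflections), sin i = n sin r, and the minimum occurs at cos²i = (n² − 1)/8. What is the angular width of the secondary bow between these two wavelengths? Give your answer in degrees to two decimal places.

At 444 nm (n = 1.341): cos²i = 0.09979 → i = 71.586°, r = 45.034°, D_min = 232.966°, rainbow angle = 52.966°.
At 632 nm (n = 1.333): cos²i = 0.09711 → i = 71.843°, r = 45.466°, D_min = 230.891°, rainbow angle = 50.891°.
Angular width = |52.966° − 50.891°| = 2.075°.

2.08°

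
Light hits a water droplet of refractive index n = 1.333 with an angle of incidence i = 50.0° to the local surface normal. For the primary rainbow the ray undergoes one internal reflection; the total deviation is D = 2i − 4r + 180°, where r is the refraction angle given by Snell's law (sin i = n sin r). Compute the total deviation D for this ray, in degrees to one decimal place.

139.7°

sin r = sin 50.0° / 1.333 = 0.7660/1.333 = 0.5747; r = 35.08°.
D = 2·50.0° − 4·35.08° + 180° = 100.00° − 140.31° + 180° = 139.69°.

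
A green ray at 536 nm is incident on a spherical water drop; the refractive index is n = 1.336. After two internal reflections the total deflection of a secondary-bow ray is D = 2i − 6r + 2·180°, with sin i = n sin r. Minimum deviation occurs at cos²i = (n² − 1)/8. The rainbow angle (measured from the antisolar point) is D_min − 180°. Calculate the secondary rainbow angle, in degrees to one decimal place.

51.7°

cos²i = (1.78490 − 1)/8 = 0.09811; i = arccos(0.31323) = 71.746°.
sin r = sin 71.746°/1.336 = 0.71084; r = 45.303°.
D_min = 2·71.746° − 6·45.303° + 360° = 231.674°.
Rainbow angle = D_min − 180° = 51.674°.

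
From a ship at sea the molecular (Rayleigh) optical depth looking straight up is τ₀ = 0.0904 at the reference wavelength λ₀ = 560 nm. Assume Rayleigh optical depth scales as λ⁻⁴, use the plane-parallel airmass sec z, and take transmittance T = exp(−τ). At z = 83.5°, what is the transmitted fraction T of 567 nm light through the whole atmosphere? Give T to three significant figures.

sec 83.5° = 8.8337.
τ = 0.0904 × (560/567)⁴ × 8.8337 = 0.0904 × 0.9515 × 8.8337 = 0.7599.
T = exp(−0.7599) = 0.4677.

0.468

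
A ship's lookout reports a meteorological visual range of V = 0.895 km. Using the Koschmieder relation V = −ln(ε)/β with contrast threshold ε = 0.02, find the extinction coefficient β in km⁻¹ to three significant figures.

4.37 km⁻¹

β = −ln(0.02) / V = 3.912 / 0.895 = 4.3710 km⁻¹.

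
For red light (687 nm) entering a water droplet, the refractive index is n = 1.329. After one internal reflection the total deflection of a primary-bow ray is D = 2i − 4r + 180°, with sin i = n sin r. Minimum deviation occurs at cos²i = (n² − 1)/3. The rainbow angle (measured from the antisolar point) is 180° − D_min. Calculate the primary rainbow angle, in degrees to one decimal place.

cos²i = (1.76624 − 1)/3 = 0.25541; i = arccos(0.50538) = 59.643°.
sin r = sin 59.643°/1.329 = 0.64928; r = 40.487°.
D_min = 2·59.643° − 4·40.487° + 180° = 137.337°.
Rainbow angle = 180° − D_min = 42.663°.

42.7°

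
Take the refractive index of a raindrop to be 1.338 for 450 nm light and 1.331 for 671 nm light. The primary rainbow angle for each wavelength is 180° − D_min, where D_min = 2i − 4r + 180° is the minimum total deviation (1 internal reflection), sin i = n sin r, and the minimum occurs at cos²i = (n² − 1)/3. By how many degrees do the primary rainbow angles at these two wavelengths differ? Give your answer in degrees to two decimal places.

1.01°

At 450 nm (n = 1.338): cos²i = 0.26341 → i = 59.120°, r = 39.899°, D_min = 138.643°, rainbow angle = 41.357°.
At 671 nm (n = 1.331): cos²i = 0.25719 → i = 59.527°, r = 40.356°, D_min = 137.630°, rainbow angle = 42.370°.
Angular width = |41.357° − 42.370°| = 1.013°.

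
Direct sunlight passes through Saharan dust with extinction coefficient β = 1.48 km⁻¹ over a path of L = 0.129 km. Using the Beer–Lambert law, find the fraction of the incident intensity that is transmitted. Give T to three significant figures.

0.826

τ = β·L = 1.48 × 0.129 = 0.1909.
T = exp(−0.1909) = 0.8262.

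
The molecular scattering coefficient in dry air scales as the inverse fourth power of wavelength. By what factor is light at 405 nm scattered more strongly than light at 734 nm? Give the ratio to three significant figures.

Rayleigh scattering ∝ λ⁻⁴, so the ratio of coefficients is the inverse fourth power of the wavelength ratio.
σ(405)/σ(734) = (734/405)⁴ = (1.8123)⁴ = 10.79.

10.8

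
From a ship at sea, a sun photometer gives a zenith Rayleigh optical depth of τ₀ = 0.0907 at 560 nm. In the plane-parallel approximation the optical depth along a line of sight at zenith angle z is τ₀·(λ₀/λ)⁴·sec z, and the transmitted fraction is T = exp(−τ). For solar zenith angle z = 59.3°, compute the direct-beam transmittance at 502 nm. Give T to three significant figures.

0.759

sec 59.3° = 1.9587.
τ = 0.0907 × (560/502)⁴ × 1.9587 = 0.0907 × 1.5486 × 1.9587 = 0.2751.
T = exp(−0.2751) = 0.7595.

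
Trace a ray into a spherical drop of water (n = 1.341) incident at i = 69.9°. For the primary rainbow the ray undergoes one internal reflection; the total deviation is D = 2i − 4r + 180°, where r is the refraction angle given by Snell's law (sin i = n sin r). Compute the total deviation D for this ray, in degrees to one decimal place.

sin r = sin 69.9° / 1.341 = 0.9391/1.341 = 0.7003; r = 44.45°.
D = 2·69.9° − 4·44.45° + 180° = 139.80° − 177.80° + 180° = 142.00°.

142.0°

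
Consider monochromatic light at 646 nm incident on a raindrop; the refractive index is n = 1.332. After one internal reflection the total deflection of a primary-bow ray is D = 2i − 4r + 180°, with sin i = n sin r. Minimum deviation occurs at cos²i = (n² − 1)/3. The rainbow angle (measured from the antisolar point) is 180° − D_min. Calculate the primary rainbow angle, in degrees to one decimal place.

42.2°

cos²i = (1.77422 − 1)/3 = 0.25807; i = arccos(0.50801) = 59.469°.
sin r = sin 59.469°/1.332 = 0.64666; r = 40.290°.
D_min = 2·59.469° − 4·40.290° + 180° = 137.776°.
Rainbow angle = 180° − D_min = 42.224°.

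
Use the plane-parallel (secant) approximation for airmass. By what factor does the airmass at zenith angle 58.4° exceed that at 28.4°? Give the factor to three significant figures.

1.68

X(58.4°)/X(28.4°) = sec 58.4° / sec 28.4° = cos 28.4° / cos 58.4° = 0.8796/0.5240 = 1.6788.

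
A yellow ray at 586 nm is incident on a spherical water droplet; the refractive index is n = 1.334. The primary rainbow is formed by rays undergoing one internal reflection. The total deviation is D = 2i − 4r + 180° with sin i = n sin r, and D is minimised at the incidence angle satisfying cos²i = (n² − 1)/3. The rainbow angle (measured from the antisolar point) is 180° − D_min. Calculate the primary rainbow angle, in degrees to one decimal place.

41.9°

cos²i = (1.77956 − 1)/3 = 0.25985; i = arccos(0.50976) = 59.352°.
sin r = sin 59.352°/1.334 = 0.64492; r = 40.159°.
D_min = 2·59.352° − 4·40.159° + 180° = 138.067°.
Rainbow angle = 180° − D_min = 41.933°.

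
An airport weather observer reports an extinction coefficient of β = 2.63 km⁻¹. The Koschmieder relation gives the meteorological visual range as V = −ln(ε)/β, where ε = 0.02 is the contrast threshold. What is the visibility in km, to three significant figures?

V = −ln(0.02) / 2.63 = 3.912 / 2.63 = 1.4875 km.

1.49 km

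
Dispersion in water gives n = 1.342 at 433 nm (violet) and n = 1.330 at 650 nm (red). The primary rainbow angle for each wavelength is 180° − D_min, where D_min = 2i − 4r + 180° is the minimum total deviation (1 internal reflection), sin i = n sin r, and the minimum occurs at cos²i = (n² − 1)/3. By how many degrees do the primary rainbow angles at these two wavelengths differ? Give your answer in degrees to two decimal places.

1.73°

At 433 nm (n = 1.342): cos²i = 0.26699 → i = 58.888°, r = 39.641°, D_min = 139.213°, rainbow angle = 40.787°.
At 650 nm (n = 1.330): cos²i = 0.25630 → i = 59.585°, r = 40.422°, D_min = 137.484°, rainbow angle = 42.516°.
Angular width = |40.787° − 42.516°| = 1.729°.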